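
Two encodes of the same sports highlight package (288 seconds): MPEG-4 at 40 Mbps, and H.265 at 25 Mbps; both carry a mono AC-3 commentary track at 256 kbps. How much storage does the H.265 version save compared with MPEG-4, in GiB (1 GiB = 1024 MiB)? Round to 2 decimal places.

Audio: 256 kbps = 0.256 Mbps.
MPEG-4: 40.256 Mbps × 288 s = 11593.7 Mb = 1.350 GiB.
H.265: 25.256 Mbps × 288 s = 7273.7 Mb = 0.847 GiB.
Saving: 1.350 − 0.847 = 0.503 GiB.

0.50 GiB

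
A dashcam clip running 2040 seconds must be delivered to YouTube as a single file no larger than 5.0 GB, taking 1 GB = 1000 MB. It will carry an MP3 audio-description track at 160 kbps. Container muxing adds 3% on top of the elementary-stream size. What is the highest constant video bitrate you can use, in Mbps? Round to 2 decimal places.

Budget: 5.0 GB = 40000.0 Mb.
Stream payload after overhead: 40000.0 / 1.03 = 38835.0 Mb.
Total bitrate budget: 38835.0 Mb / 2040 s = 19.037 Mbps.
Audio: 160 kbps = 0.160 Mbps.
Video: 19.037 − 0.160 = 18.877 Mbps.

18.88 Mbps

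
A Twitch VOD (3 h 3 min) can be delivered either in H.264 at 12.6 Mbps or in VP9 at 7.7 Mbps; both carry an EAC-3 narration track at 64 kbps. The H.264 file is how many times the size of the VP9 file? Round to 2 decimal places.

3 h 3 min = 183 min = 10980 s
Audio: 64 kbps = 0.064 Mbps.
H.264: 12.664 Mbps × 10980 s = 139050.7 Mb = 17.381 GB.
VP9: 7.764 Mbps × 10980 s = 85248.7 Mb = 10.656 GB.
Ratio: 17.381 / 10.656 = 1.631.

1.63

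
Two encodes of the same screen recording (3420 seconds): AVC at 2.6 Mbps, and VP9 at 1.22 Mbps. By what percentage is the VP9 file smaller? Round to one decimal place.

AVC: 2.600 Mbps × 3420 s = 8892.0 Mb = 1.111 GB.
VP9: 1.220 Mbps × 3420 s = 4172.4 Mb = 0.522 GB.
Reduction: (1 − 0.522/1.111) × 100 = 53.08%.

53.1%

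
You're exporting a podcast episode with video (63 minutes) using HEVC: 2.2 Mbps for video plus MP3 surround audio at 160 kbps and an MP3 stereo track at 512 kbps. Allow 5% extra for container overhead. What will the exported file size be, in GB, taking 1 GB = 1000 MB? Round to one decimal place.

1.4 GB

63 min = 3780 s
Audio total: 160 + 512 = 672 kbps = 0.672 Mbps.
Total bitrate: 2.2 + 0.672 = 2.872 Mbps.
Stream data: 2.872 Mbps × 3780 s = 10856.2 Mb.
With 5% container overhead: ×1.05.
11,399 Mb ÷ 8 = 1,425 MB → 1.425 GB.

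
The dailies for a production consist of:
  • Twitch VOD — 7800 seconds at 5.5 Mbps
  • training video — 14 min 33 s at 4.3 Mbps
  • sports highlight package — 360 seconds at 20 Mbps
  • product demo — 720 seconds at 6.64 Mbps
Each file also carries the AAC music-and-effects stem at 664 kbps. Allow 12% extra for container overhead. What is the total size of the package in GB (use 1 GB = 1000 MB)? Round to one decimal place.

9.1 GB

Audio: 664 kbps = 0.664 Mbps.
Twitch VOD: 6.164 Mbps × 7800 s × 1.12 = 53848.7 Mb
training video: 4.964 Mbps × 873 s × 1.12 = 4853.6 Mb
sports highlight package: 20.664 Mbps × 360 s × 1.12 = 8331.7 Mb
product demo: 7.304 Mbps × 720 s × 1.12 = 5889.9 Mb
Total: 72924.0 Mb = 9115.5 MB.
= 9.115 GB.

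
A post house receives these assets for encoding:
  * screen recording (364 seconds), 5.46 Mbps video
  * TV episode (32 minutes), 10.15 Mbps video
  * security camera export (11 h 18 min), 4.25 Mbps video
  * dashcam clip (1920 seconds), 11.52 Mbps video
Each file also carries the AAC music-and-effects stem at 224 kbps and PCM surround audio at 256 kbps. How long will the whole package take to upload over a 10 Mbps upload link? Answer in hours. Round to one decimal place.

6.6 hours

Audio total: 224 + 256 = 480 kbps = 0.480 Mbps.
screen recording: 5.940 Mbps × 364 s = 2162.2 Mb
TV episode: 10.630 Mbps × 1920 s = 20409.6 Mb
security camera export: 4.730 Mbps × 40680 s = 192416.4 Mb
dashcam clip: 12.000 Mbps × 1920 s = 23040.0 Mb
Total: 238028.2 Mb = 29753.5 MB.
At 10 Mbps: 238028.2 / 10 = 23803 s ≈ 6.61 hours.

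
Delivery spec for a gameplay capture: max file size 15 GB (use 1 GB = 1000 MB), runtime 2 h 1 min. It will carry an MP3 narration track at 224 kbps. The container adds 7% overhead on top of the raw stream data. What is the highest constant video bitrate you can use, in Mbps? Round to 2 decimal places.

15.22 Mbps

Budget: 15 GB = 120000.0 Mb.
Stream payload after overhead: 120000.0 / 1.07 = 112149.5 Mb.
2 h 1 min = 121 min = 7260 s
Total bitrate budget: 112149.5 Mb / 7260 s = 15.448 Mbps.
Audio: 224 kbps = 0.224 Mbps.
Video: 15.448 − 0.224 = 15.224 Mbps.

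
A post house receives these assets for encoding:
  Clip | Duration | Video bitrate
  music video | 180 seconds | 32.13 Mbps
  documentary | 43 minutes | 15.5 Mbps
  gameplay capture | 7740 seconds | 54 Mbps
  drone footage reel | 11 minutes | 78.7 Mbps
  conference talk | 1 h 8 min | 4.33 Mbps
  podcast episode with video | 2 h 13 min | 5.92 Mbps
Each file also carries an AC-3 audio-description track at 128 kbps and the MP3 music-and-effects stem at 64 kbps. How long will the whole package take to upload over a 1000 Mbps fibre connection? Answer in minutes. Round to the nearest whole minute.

Audio total: 128 + 64 = 192 kbps = 0.192 Mbps.
music video: 32.322 Mbps × 180 s = 5818.0 Mb
documentary: 15.692 Mbps × 2580 s = 40485.4 Mb
gameplay capture: 54.192 Mbps × 7740 s = 419446.1 Mb
drone footage reel: 78.892 Mbps × 660 s = 52068.7 Mb
conference talk: 4.522 Mbps × 4080 s = 18449.8 Mb
podcast episode with video: 6.112 Mbps × 7980 s = 48773.8 Mb
Total: 585041.6 Mb = 73130.2 MB.
At 1000 Mbps: 585041.6 / 1000 = 585 s ≈ 9.75 minutes.

10 minutes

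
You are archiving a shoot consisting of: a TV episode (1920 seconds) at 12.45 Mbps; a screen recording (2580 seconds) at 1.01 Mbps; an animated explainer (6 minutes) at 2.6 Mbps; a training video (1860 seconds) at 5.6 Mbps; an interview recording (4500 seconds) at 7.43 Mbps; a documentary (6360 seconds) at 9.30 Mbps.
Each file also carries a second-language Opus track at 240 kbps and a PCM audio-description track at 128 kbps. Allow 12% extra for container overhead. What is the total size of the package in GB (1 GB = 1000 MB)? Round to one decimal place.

Audio total: 240 + 128 = 368 kbps = 0.368 Mbps.
TV episode: 12.818 Mbps × 1920 s × 1.12 = 27563.8 Mb
screen recording: 1.378 Mbps × 2580 s × 1.12 = 3981.9 Mb
animated explainer: 2.968 Mbps × 360 s × 1.12 = 1196.7 Mb
training video: 5.968 Mbps × 1860 s × 1.12 = 12432.5 Mb
interview recording: 7.798 Mbps × 4500 s × 1.12 = 39301.9 Mb
documentary: 9.668 Mbps × 6360 s × 1.12 = 68867.1 Mb
Total: 153343.9 Mb = 19168.0 MB.
= 19.17 GB.

19.2 GB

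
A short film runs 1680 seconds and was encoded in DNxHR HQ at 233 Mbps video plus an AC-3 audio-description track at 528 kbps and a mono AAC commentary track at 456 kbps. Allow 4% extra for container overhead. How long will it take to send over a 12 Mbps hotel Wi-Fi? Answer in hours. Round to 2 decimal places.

9.46 hours

Audio total: 528 + 456 = 984 kbps = 0.984 Mbps.
Total bitrate: 233.984 Mbps.
File: 233.984 Mbps × 1680 s = 393093.1 Mb.
With 4% container overhead: ×1.04. → 408816.8 Mb.
At 12 Mbps: 408816.8 / 12 = 34068.1 s ≈ 9.46 hours.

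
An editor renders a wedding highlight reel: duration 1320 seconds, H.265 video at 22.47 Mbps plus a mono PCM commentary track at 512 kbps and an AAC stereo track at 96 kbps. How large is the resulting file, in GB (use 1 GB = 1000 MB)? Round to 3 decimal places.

Audio total: 512 + 96 = 608 kbps = 0.608 Mbps.
Total bitrate: 22.47 + 0.608 = 23.078 Mbps.
Stream data: 23.078 Mbps × 1320 s = 30463.0 Mb.
30,463 Mb ÷ 8 = 3,808 MB → 3.808 GB.

3.808 GB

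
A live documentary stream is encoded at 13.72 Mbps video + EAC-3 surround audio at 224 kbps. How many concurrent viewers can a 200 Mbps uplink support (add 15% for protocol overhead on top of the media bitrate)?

Audio: 224 kbps = 0.224 Mbps.
Per-viewer media rate: 13.944 Mbps.
On the wire with 15% overhead: 16.036 Mbps.
200 Mbps = 200.0 Mbps; 200.0 / 16.036 = 12.47 → 12 viewers.

12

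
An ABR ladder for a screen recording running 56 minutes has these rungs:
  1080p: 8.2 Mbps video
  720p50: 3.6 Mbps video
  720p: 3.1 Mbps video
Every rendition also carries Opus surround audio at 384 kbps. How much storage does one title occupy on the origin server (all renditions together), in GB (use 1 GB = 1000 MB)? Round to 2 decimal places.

56 min = 3360 s
Audio: 384 kbps = 0.384 Mbps.
Sum of rendition bitrates: (8.2+0.384) + (3.6+0.384) + (3.1+0.384) = 16.052 Mbps.
× 3360 s = 53,935 Mb = 6,742 MB = 6.742 GB.

6.74 GB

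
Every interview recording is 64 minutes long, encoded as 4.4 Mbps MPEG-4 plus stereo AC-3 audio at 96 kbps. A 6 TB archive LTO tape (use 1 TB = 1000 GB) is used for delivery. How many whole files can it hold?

64 min = 3840 s
Audio: 96 kbps = 0.096 Mbps.
Total bitrate: 4.496 Mbps.
Per item: 4.496 Mbps × 3840 s = 17,265 Mb = 2,158 MB.
Capacity: 6 TB = 48,000,000 Mb; 2780.25 items → 2780 complete.

2780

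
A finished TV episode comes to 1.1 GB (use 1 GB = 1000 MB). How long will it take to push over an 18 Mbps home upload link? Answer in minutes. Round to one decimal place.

File: 1.1 GB = 8800.0 Mb.
At 18 Mbps: 8800.0 / 18 = 488.9 s ≈ 8.15 minutes.

8.1 minutes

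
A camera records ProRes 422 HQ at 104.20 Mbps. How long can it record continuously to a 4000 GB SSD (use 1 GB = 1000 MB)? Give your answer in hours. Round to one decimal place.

85.3 hours

Capacity: 4000 GB = 32,000,000 Mb.
Recording time: 32,000,000 / 104.200 = 307,102 s ≈ 85.3 hours.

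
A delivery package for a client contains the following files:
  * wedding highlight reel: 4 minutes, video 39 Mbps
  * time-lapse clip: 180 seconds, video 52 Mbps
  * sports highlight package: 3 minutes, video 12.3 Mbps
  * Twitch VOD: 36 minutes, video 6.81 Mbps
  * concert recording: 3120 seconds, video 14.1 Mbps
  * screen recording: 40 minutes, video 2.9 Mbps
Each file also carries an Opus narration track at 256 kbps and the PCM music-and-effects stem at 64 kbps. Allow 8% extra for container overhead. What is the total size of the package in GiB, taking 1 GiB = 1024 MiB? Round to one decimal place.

Audio total: 256 + 64 = 320 kbps = 0.320 Mbps.
wedding highlight reel: 39.320 Mbps × 240 s × 1.08 = 10191.7 Mb
time-lapse clip: 52.320 Mbps × 180 s × 1.08 = 10171.0 Mb
sports highlight package: 12.620 Mbps × 180 s × 1.08 = 2453.3 Mb
Twitch VOD: 7.130 Mbps × 2160 s × 1.08 = 16632.9 Mb
concert recording: 14.420 Mbps × 3120 s × 1.08 = 48589.6 Mb
screen recording: 3.220 Mbps × 2400 s × 1.08 = 8346.2 Mb
Total: 96384.8 Mb = 12048.1 MB.
= 11.22 GiB.

11.2 GiB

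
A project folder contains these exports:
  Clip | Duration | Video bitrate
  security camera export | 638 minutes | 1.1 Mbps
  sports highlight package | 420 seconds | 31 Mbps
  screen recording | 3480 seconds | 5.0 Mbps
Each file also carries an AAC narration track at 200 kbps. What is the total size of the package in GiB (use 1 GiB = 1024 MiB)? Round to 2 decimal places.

Audio: 200 kbps = 0.200 Mbps.
security camera export: 1.300 Mbps × 38280 s = 49764.0 Mb
sports highlight package: 31.200 Mbps × 420 s = 13104.0 Mb
screen recording: 5.200 Mbps × 3480 s = 18096.0 Mb
Total: 80964.0 Mb = 10120.5 MB.
= 9.425 GiB.

9.43 GiB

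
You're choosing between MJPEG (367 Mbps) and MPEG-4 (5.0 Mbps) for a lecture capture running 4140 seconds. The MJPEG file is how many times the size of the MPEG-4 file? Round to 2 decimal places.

MJPEG: 367.000 Mbps × 4140 s = 1519380.0 Mb = 176.879 GiB.
MPEG-4: 5.000 Mbps × 4140 s = 20700.0 Mb = 2.410 GiB.
Ratio: 176.879 / 2.410 = 73.400.

73.40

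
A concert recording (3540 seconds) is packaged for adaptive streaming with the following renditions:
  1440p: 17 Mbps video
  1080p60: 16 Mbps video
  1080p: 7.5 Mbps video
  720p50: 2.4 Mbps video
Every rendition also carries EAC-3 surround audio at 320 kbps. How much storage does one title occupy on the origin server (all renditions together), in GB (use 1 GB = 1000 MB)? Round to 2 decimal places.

19.55 GB

Audio: 320 kbps = 0.320 Mbps.
Sum of rendition bitrates: (17+0.320) + (16+0.320) + (7.5+0.320) + (2.4+0.320) = 44.180 Mbps.
× 3540 s = 156,397 Mb = 19,550 MB = 19.55 GB.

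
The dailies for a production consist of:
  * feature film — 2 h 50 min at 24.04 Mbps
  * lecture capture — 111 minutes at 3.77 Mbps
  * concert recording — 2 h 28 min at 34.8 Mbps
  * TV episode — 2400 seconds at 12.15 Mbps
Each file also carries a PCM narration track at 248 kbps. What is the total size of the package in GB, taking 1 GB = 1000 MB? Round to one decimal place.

Audio: 248 kbps = 0.248 Mbps.
feature film: 24.288 Mbps × 10200 s = 247737.6 Mb
lecture capture: 4.018 Mbps × 6660 s = 26759.9 Mb
concert recording: 35.048 Mbps × 8880 s = 311226.2 Mb
TV episode: 12.398 Mbps × 2400 s = 29755.2 Mb
Total: 615478.9 Mb = 76934.9 MB.
= 76.93 GB.

76.9 GB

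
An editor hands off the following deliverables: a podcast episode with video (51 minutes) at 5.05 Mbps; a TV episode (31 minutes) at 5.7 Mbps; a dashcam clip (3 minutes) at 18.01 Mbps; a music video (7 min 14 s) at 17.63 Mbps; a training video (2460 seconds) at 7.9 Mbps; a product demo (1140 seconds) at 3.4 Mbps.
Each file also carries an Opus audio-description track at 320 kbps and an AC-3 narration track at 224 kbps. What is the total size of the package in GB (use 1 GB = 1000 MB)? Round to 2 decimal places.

Audio total: 320 + 224 = 544 kbps = 0.544 Mbps.
podcast episode with video: 5.594 Mbps × 3060 s = 17117.6 Mb
TV episode: 6.244 Mbps × 1860 s = 11613.8 Mb
dashcam clip: 18.554 Mbps × 180 s = 3339.7 Mb
music video: 18.174 Mbps × 434 s = 7887.5 Mb
training video: 8.444 Mbps × 2460 s = 20772.2 Mb
product demo: 3.944 Mbps × 1140 s = 4496.2 Mb
Total: 65227.1 Mb = 8153.4 MB.
= 8.153 GB.

8.15 GB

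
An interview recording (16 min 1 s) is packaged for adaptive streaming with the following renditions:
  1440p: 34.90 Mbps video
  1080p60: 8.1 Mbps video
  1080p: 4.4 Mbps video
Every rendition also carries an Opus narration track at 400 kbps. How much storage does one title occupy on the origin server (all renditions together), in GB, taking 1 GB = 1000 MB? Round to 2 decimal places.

16 min 1 s = 961 s
Audio: 400 kbps = 0.400 Mbps.
Sum of rendition bitrates: (34.90+0.400) + (8.1+0.400) + (4.4+0.400) = 48.600 Mbps.
× 961 s = 46,705 Mb = 5,838 MB = 5.838 GB.

5.84 GB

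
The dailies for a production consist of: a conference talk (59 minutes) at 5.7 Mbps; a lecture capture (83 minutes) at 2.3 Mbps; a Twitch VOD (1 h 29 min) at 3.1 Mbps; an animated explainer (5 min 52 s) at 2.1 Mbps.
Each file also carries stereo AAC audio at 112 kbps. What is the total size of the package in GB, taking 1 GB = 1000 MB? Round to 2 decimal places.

6.31 GB

Audio: 112 kbps = 0.112 Mbps.
conference talk: 5.812 Mbps × 3540 s = 20574.5 Mb
lecture capture: 2.412 Mbps × 4980 s = 12011.8 Mb
Twitch VOD: 3.212 Mbps × 5340 s = 17152.1 Mb
animated explainer: 2.212 Mbps × 352 s = 778.6 Mb
Total: 50516.9 Mb = 6314.6 MB.
= 6.315 GB.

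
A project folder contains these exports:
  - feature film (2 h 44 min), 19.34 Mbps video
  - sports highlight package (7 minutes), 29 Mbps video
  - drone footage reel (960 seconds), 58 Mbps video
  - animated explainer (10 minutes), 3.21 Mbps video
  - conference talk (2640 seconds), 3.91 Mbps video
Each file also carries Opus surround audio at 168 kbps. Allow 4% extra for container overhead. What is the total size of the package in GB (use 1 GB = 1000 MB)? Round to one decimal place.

35.5 GB

Audio: 168 kbps = 0.168 Mbps.
feature film: 19.508 Mbps × 9840 s × 1.04 = 199637.1 Mb
sports highlight package: 29.168 Mbps × 420 s × 1.04 = 12740.6 Mb
drone footage reel: 58.168 Mbps × 960 s × 1.04 = 58074.9 Mb
animated explainer: 3.378 Mbps × 600 s × 1.04 = 2107.9 Mb
conference talk: 4.078 Mbps × 2640 s × 1.04 = 11196.6 Mb
Total: 283757.0 Mb = 35469.6 MB.
= 35.47 GB.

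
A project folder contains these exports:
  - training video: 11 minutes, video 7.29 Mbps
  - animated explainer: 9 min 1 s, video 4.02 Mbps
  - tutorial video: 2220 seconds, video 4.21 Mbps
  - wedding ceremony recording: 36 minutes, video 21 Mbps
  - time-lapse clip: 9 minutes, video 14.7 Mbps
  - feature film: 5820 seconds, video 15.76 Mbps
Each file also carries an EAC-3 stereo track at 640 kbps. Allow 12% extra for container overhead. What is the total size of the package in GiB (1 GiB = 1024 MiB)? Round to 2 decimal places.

22.03 GiB

Audio: 640 kbps = 0.640 Mbps.
training video: 7.930 Mbps × 660 s × 1.12 = 5861.9 Mb
animated explainer: 4.660 Mbps × 541 s × 1.12 = 2823.6 Mb
tutorial video: 4.850 Mbps × 2220 s × 1.12 = 12059.0 Mb
wedding ceremony recording: 21.640 Mbps × 2160 s × 1.12 = 52351.5 Mb
time-lapse clip: 15.340 Mbps × 540 s × 1.12 = 9277.6 Mb
feature film: 16.400 Mbps × 5820 s × 1.12 = 106901.8 Mb
Total: 189275.4 Mb = 23659.4 MB.
= 22.03 GiB.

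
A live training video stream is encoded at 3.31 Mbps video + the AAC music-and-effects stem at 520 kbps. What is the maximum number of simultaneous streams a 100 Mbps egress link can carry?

Audio: 520 kbps = 0.520 Mbps.
Per-viewer media rate: 3.830 Mbps.
100 Mbps = 100.0 Mbps; 100.0 / 3.830 = 26.11 → 26 viewers.

26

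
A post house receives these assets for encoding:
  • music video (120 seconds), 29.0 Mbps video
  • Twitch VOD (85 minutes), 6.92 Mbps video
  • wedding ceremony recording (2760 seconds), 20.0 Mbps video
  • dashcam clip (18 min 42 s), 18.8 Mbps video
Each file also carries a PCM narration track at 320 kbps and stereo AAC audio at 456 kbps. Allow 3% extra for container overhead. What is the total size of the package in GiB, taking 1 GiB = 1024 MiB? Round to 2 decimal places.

Audio total: 320 + 456 = 776 kbps = 0.776 Mbps.
music video: 29.776 Mbps × 120 s × 1.03 = 3680.3 Mb
Twitch VOD: 7.696 Mbps × 5100 s × 1.03 = 40427.1 Mb
wedding ceremony recording: 20.776 Mbps × 2760 s × 1.03 = 59062.0 Mb
dashcam clip: 19.576 Mbps × 1122 s × 1.03 = 22623.2 Mb
Total: 125792.6 Mb = 15724.1 MB.
= 14.64 GiB.

14.64 GiB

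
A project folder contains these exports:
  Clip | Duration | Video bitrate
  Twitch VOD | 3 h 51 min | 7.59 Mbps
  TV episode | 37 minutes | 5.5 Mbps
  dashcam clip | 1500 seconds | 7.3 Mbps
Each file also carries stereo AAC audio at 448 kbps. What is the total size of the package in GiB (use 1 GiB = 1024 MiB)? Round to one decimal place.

15.9 GiB

Audio: 448 kbps = 0.448 Mbps.
Twitch VOD: 8.038 Mbps × 13860 s = 111406.7 Mb
TV episode: 5.948 Mbps × 2220 s = 13204.6 Mb
dashcam clip: 7.748 Mbps × 1500 s = 11622.0 Mb
Total: 136233.2 Mb = 17029.2 MB.
= 15.86 GiB.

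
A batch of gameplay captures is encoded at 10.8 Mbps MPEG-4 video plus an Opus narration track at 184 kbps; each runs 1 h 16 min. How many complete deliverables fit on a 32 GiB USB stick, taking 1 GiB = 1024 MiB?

5

1 h 16 min = 76 min = 4560 s
Audio: 184 kbps = 0.184 Mbps.
Total bitrate: 10.984 Mbps.
Per item: 10.984 Mbps × 4560 s = 50,087 Mb = 6,261 MB.
Capacity: 32 GiB = 274,878 Mb; 5.49 items → 5 complete.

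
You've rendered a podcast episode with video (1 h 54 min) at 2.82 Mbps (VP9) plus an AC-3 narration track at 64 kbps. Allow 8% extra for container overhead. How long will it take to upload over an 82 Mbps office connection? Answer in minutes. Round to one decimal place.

1 h 54 min = 114 min = 6840 s
Audio: 64 kbps = 0.064 Mbps.
Total bitrate: 2.884 Mbps.
File: 2.884 Mbps × 6840 s = 19726.6 Mb.
With 8% container overhead: ×1.08. → 21304.7 Mb.
At 82 Mbps: 21304.7 / 82 = 259.8 s ≈ 4.33 minutes.

4.3 minutes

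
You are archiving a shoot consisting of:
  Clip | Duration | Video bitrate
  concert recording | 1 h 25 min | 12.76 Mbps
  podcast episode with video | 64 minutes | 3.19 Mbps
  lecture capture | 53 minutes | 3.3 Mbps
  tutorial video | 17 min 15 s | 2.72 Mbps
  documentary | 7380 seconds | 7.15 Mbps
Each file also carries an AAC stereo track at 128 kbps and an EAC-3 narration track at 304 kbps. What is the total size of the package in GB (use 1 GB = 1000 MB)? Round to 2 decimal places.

Audio total: 128 + 304 = 432 kbps = 0.432 Mbps.
concert recording: 13.192 Mbps × 5100 s = 67279.2 Mb
podcast episode with video: 3.622 Mbps × 3840 s = 13908.5 Mb
lecture capture: 3.732 Mbps × 3180 s = 11867.8 Mb
tutorial video: 3.152 Mbps × 1035 s = 3262.3 Mb
documentary: 7.582 Mbps × 7380 s = 55955.2 Mb
Total: 152272.9 Mb = 19034.1 MB.
= 19.03 GB.

19.03 GB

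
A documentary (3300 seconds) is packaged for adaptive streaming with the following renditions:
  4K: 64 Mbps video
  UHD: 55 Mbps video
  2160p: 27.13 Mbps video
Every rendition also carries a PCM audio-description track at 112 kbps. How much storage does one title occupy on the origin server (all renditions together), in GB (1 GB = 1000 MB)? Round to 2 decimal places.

Audio: 112 kbps = 0.112 Mbps.
Sum of rendition bitrates: (64+0.112) + (55+0.112) + (27.13+0.112) = 146.466 Mbps.
× 3300 s = 483,338 Mb = 60,417 MB = 60.42 GB.

60.42 GB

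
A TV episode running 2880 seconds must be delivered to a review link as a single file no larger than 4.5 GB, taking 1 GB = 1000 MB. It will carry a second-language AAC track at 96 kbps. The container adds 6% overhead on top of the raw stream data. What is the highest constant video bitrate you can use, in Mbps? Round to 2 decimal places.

Budget: 4.5 GB = 36000.0 Mb.
Stream payload after overhead: 36000.0 / 1.06 = 33962.3 Mb.
Total bitrate budget: 33962.3 Mb / 2880 s = 11.792 Mbps.
Audio: 96 kbps = 0.096 Mbps.
Video: 11.792 − 0.096 = 11.696 Mbps.

11.70 Mbps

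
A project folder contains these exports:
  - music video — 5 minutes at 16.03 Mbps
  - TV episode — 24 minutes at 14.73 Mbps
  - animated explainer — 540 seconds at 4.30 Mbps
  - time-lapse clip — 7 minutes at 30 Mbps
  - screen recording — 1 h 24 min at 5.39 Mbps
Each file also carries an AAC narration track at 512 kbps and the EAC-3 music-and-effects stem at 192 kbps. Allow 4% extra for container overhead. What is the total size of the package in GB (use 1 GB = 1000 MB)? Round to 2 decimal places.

Audio total: 512 + 192 = 704 kbps = 0.704 Mbps.
music video: 16.734 Mbps × 300 s × 1.04 = 5221.0 Mb
TV episode: 15.434 Mbps × 1440 s × 1.04 = 23114.0 Mb
animated explainer: 5.004 Mbps × 540 s × 1.04 = 2810.2 Mb
time-lapse clip: 30.704 Mbps × 420 s × 1.04 = 13411.5 Mb
screen recording: 6.094 Mbps × 5040 s × 1.04 = 31942.3 Mb
Total: 76499.0 Mb = 9562.4 MB.
= 9.562 GB.

9.56 GB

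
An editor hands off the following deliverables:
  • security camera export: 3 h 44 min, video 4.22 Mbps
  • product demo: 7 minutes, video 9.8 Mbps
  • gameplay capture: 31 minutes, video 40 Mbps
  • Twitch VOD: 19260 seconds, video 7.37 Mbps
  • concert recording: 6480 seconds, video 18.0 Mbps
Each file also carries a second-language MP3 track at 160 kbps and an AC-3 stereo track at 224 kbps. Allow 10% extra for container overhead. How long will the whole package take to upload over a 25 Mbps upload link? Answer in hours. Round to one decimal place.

5.0 hours

Audio total: 160 + 224 = 384 kbps = 0.384 Mbps.
security camera export: 4.604 Mbps × 13440 s × 1.10 = 68065.5 Mb
product demo: 10.184 Mbps × 420 s × 1.10 = 4705.0 Mb
gameplay capture: 40.384 Mbps × 1860 s × 1.10 = 82625.7 Mb
Twitch VOD: 7.754 Mbps × 19260 s × 1.10 = 164276.2 Mb
concert recording: 18.384 Mbps × 6480 s × 1.10 = 131041.2 Mb
Total: 450713.6 Mb = 56339.2 MB.
At 25 Mbps: 450713.6 / 25 = 18029 s ≈ 5.01 hours.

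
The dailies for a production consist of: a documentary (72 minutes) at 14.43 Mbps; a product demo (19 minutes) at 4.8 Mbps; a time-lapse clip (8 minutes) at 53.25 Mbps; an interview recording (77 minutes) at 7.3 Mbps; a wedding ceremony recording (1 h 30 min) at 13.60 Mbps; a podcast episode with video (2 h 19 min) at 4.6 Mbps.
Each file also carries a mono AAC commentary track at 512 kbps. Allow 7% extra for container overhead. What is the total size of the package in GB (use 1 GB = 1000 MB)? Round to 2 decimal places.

Audio: 512 kbps = 0.512 Mbps.
documentary: 14.942 Mbps × 4320 s × 1.07 = 69067.9 Mb
product demo: 5.312 Mbps × 1140 s × 1.07 = 6479.6 Mb
time-lapse clip: 53.762 Mbps × 480 s × 1.07 = 27612.2 Mb
interview recording: 7.812 Mbps × 4620 s × 1.07 = 38617.8 Mb
wedding ceremony recording: 14.112 Mbps × 5400 s × 1.07 = 81539.1 Mb
podcast episode with video: 5.112 Mbps × 8340 s × 1.07 = 45618.5 Mb
Total: 268935.1 Mb = 33616.9 MB.
= 33.62 GB.

33.62 GB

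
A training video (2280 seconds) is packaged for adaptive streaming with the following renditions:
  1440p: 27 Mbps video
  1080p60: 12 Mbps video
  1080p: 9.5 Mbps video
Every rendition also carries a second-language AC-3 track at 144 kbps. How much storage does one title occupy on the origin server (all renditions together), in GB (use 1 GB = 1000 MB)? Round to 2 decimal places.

13.95 GB

Audio: 144 kbps = 0.144 Mbps.
Sum of rendition bitrates: (27+0.144) + (12+0.144) + (9.5+0.144) = 48.932 Mbps.
× 2280 s = 111,565 Mb = 13,946 MB = 13.95 GB.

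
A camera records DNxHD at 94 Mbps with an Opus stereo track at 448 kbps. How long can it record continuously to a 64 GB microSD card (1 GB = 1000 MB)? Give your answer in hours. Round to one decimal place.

1.5 hours

Audio: 448 kbps = 0.448 Mbps.
Total bitrate: 94 + 0.448 = 94.448 Mbps.
Capacity: 64 GB = 512,000 Mb.
Recording time: 512,000 / 94.448 = 5,421 s ≈ 1.51 hours.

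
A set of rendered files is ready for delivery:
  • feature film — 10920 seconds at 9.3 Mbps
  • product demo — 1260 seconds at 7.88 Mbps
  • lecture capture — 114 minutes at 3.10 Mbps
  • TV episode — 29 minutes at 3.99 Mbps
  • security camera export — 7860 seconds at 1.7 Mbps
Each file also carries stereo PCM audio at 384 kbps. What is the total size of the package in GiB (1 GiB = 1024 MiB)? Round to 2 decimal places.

Audio: 384 kbps = 0.384 Mbps.
feature film: 9.684 Mbps × 10920 s = 105749.3 Mb
product demo: 8.264 Mbps × 1260 s = 10412.6 Mb
lecture capture: 3.484 Mbps × 6840 s = 23830.6 Mb
TV episode: 4.374 Mbps × 1740 s = 7610.8 Mb
security camera export: 2.084 Mbps × 7860 s = 16380.2 Mb
Total: 163983.5 Mb = 20497.9 MB.
= 19.09 GiB.

19.09 GiB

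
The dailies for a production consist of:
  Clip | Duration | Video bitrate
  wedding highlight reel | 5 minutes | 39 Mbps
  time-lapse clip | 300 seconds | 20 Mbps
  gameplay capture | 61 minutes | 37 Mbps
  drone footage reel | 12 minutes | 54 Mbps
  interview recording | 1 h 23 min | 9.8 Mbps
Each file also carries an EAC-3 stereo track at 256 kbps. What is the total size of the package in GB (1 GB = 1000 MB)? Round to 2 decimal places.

30.42 GB

Audio: 256 kbps = 0.256 Mbps.
wedding highlight reel: 39.256 Mbps × 300 s = 11776.8 Mb
time-lapse clip: 20.256 Mbps × 300 s = 6076.8 Mb
gameplay capture: 37.256 Mbps × 3660 s = 136357.0 Mb
drone footage reel: 54.256 Mbps × 720 s = 39064.3 Mb
interview recording: 10.056 Mbps × 4980 s = 50078.9 Mb
Total: 243353.8 Mb = 30419.2 MB.
= 30.42 GB.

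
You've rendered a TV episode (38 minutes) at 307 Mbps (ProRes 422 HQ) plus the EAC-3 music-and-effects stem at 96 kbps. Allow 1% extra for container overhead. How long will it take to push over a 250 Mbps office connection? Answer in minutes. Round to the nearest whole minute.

38 min = 2280 s
Audio: 96 kbps = 0.096 Mbps.
Total bitrate: 307.096 Mbps.
File: 307.096 Mbps × 2280 s = 700178.9 Mb.
With 1% container overhead: ×1.01. → 707180.7 Mb.
At 250 Mbps: 707180.7 / 250 = 2828.7 s ≈ 47.1 minutes.

47 minutes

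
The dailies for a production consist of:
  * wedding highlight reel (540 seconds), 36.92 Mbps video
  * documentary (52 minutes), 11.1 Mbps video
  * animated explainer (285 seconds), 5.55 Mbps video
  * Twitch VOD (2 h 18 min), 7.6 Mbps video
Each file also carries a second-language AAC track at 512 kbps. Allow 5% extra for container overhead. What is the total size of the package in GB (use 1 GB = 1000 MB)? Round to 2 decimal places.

16.45 GB

Audio: 512 kbps = 0.512 Mbps.
wedding highlight reel: 37.432 Mbps × 540 s × 1.05 = 21223.9 Mb
documentary: 11.612 Mbps × 3120 s × 1.05 = 38040.9 Mb
animated explainer: 6.062 Mbps × 285 s × 1.05 = 1814.1 Mb
Twitch VOD: 8.112 Mbps × 8280 s × 1.05 = 70525.7 Mb
Total: 131604.6 Mb = 16450.6 MB.
= 16.45 GB.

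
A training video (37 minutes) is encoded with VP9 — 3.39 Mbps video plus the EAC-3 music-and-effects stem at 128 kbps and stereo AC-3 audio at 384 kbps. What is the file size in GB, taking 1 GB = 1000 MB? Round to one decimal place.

37 min = 2220 s
Audio total: 128 + 384 = 512 kbps = 0.512 Mbps.
Total bitrate: 3.39 + 0.512 = 3.902 Mbps.
Stream data: 3.902 Mbps × 2220 s = 8662.4 Mb.
8,662 Mb ÷ 8 = 1,083 MB → 1.083 GB.

1.1 GB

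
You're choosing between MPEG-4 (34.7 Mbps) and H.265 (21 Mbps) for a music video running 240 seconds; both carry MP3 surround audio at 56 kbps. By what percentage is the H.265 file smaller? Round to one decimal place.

39.4%

Audio: 56 kbps = 0.056 Mbps.
MPEG-4: 34.756 Mbps × 240 s = 8341.4 Mb = 1.043 GB.
H.265: 21.056 Mbps × 240 s = 5053.4 Mb = 0.632 GB.
Reduction: (1 − 0.632/1.043) × 100 = 39.42%.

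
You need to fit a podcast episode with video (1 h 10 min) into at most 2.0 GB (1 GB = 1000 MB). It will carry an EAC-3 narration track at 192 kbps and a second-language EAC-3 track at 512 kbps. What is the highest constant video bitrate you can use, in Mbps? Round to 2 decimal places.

3.11 Mbps

Budget: 2.0 GB = 16000.0 Mb.
1 h 10 min = 70 min = 4200 s
Total bitrate budget: 16000.0 Mb / 4200 s = 3.810 Mbps.
Audio total: 192 + 512 = 704 kbps = 0.704 Mbps.
Video: 3.810 − 0.704 = 3.106 Mbps.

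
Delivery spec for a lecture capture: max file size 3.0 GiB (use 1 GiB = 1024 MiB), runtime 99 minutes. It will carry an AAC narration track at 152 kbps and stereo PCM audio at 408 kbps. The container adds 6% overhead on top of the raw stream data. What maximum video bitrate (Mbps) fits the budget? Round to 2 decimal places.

3.53 Mbps

Budget: 3.0 GiB = 25769.8 Mb.
Stream payload after overhead: 25769.8 / 1.06 = 24311.1 Mb.
99 min = 5940 s
Total bitrate budget: 24311.1 Mb / 5940 s = 4.093 Mbps.
Audio total: 152 + 408 = 560 kbps = 0.560 Mbps.
Video: 4.093 − 0.560 = 3.533 Mbps.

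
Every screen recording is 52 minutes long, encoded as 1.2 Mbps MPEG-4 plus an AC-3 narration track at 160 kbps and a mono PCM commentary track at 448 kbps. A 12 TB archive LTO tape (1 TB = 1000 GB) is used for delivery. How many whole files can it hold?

17018

52 min = 3120 s
Audio total: 160 + 448 = 608 kbps = 0.608 Mbps.
Total bitrate: 1.808 Mbps.
Per item: 1.808 Mbps × 3120 s = 5,641 Mb = 705.1 MB.
Capacity: 12 TB = 96,000,000 Mb; 17018.38 items → 17018 complete.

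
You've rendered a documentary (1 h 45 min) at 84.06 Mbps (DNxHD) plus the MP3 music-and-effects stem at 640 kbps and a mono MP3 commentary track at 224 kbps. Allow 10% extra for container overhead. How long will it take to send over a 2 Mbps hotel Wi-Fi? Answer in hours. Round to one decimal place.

1 h 45 min = 105 min = 6300 s
Audio total: 640 + 224 = 864 kbps = 0.864 Mbps.
Total bitrate: 84.924 Mbps.
File: 84.924 Mbps × 6300 s = 535021.2 Mb.
With 10% container overhead: ×1.10. → 588523.3 Mb.
At 2 Mbps: 588523.3 / 2 = 294261.7 s ≈ 81.7 hours.

81.7 hours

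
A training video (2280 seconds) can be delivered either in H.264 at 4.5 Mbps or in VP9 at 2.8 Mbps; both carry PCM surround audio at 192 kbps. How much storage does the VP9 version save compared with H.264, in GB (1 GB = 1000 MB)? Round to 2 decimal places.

0.48 GB

Audio: 192 kbps = 0.192 Mbps.
H.264: 4.692 Mbps × 2280 s = 10697.8 Mb = 1.337 GB.
VP9: 2.992 Mbps × 2280 s = 6821.8 Mb = 0.853 GB.
Saving: 1.337 − 0.853 = 0.484 GB.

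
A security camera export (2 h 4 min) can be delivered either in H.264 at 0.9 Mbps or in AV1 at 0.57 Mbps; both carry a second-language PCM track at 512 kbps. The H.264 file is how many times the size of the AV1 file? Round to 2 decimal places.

2 h 4 min = 124 min = 7440 s
Audio: 512 kbps = 0.512 Mbps.
H.264: 1.412 Mbps × 7440 s = 10505.3 Mb = 1.313 GB.
AV1: 1.082 Mbps × 7440 s = 8050.1 Mb = 1.006 GB.
Ratio: 1.313 / 1.006 = 1.305.

1.30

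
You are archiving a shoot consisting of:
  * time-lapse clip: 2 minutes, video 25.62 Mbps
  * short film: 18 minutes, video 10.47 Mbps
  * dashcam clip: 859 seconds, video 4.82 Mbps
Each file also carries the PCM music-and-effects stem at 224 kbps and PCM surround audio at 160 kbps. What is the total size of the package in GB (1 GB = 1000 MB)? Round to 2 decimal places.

2.41 GB

Audio total: 224 + 160 = 384 kbps = 0.384 Mbps.
time-lapse clip: 26.004 Mbps × 120 s = 3120.5 Mb
short film: 10.854 Mbps × 1080 s = 11722.3 Mb
dashcam clip: 5.204 Mbps × 859 s = 4470.2 Mb
Total: 19313.0 Mb = 2414.1 MB.
= 2.414 GB.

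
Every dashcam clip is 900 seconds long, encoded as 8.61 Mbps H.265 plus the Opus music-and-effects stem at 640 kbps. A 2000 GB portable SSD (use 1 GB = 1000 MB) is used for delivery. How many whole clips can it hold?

Audio: 640 kbps = 0.640 Mbps.
Total bitrate: 9.250 Mbps.
Per item: 9.250 Mbps × 900 s = 8,325 Mb = 1,041 MB.
Capacity: 2000 GB = 16,000,000 Mb; 1921.92 items → 1921 complete.

1921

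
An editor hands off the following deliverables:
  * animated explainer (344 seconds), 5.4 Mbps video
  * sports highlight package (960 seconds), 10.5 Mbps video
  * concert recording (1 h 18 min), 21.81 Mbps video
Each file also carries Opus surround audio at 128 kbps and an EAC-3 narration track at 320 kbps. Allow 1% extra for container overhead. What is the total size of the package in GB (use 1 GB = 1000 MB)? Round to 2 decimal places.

Audio total: 128 + 320 = 448 kbps = 0.448 Mbps.
animated explainer: 5.848 Mbps × 344 s × 1.01 = 2031.8 Mb
sports highlight package: 10.948 Mbps × 960 s × 1.01 = 10615.2 Mb
concert recording: 22.258 Mbps × 4680 s × 1.01 = 105209.1 Mb
Total: 117856.1 Mb = 14732.0 MB.
= 14.73 GB.

14.73 GB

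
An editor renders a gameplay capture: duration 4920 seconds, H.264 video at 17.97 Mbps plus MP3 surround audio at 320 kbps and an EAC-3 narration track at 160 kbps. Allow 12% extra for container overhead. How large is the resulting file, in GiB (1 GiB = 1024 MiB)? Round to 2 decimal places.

Audio total: 320 + 160 = 480 kbps = 0.480 Mbps.
Total bitrate: 17.97 + 0.480 = 18.450 Mbps.
Stream data: 18.450 Mbps × 4920 s = 90774.0 Mb.
With 12% container overhead: ×1.12.
101,667 Mb = 12,708,360,000 bytes ÷ 1,073,741,824 = 11.84 GiB.

11.84 GiB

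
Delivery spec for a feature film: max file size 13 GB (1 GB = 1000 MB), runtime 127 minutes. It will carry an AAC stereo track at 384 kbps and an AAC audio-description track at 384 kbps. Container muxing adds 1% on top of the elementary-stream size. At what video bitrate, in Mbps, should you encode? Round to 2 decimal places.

Budget: 13 GB = 104000.0 Mb.
Stream payload after overhead: 104000.0 / 1.01 = 102970.3 Mb.
127 min = 7620 s
Total bitrate budget: 102970.3 Mb / 7620 s = 13.513 Mbps.
Audio total: 384 + 384 = 768 kbps = 0.768 Mbps.
Video: 13.513 − 0.768 = 12.745 Mbps.

12.75 Mbps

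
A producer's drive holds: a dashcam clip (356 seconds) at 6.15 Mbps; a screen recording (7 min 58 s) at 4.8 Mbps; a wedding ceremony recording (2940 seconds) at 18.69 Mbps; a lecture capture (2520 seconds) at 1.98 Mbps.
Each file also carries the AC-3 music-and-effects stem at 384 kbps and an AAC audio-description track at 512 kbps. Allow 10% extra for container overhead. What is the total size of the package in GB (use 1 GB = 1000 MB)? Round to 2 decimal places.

Audio total: 384 + 512 = 896 kbps = 0.896 Mbps.
dashcam clip: 7.046 Mbps × 356 s × 1.10 = 2759.2 Mb
screen recording: 5.696 Mbps × 478 s × 1.10 = 2995.0 Mb
wedding ceremony recording: 19.586 Mbps × 2940 s × 1.10 = 63341.1 Mb
lecture capture: 2.876 Mbps × 2520 s × 1.10 = 7972.3 Mb
Total: 77067.6 Mb = 9633.4 MB.
= 9.633 GB.

9.63 GB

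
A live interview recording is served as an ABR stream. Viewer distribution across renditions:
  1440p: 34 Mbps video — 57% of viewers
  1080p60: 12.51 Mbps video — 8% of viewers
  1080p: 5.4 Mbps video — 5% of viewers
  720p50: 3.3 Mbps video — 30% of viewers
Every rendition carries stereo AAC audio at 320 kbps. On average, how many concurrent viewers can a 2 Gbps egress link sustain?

Audio: 320 kbps = 0.320 Mbps.
Average per-viewer bitrate: 0.57×34.320 + 0.08×12.830 + 0.05×5.720 + 0.30×3.620 = 21.961 Mbps.
2 Gbps = 2,000 Mbps; 2,000 / 21.961 = 91.07 → 91.

91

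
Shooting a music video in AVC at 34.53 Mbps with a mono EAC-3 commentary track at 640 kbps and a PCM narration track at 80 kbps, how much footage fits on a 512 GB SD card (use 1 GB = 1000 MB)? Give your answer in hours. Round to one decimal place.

Audio total: 640 + 80 = 720 kbps = 0.720 Mbps.
Total bitrate: 34.53 + 0.720 = 35.250 Mbps.
Capacity: 512 GB = 4,096,000 Mb.
Recording time: 4,096,000 / 35.250 = 116,199 s ≈ 32.3 hours.

32.3 hours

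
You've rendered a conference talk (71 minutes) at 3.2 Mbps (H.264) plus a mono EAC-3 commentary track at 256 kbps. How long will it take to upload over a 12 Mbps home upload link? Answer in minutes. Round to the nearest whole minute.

20 minutes

71 min = 4260 s
Audio: 256 kbps = 0.256 Mbps.
Total bitrate: 3.456 Mbps.
File: 3.456 Mbps × 4260 s = 14722.6 Mb.
At 12 Mbps: 14722.6 / 12 = 1226.9 s ≈ 20.4 minutes.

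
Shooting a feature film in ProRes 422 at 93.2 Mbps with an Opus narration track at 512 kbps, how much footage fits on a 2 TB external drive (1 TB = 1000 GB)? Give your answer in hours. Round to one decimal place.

Audio: 512 kbps = 0.512 Mbps.
Total bitrate: 93.2 + 0.512 = 93.712 Mbps.
Capacity: 2 TB = 16,000,000 Mb.
Recording time: 16,000,000 / 93.712 = 170,736 s ≈ 47.4 hours.

47.4 hours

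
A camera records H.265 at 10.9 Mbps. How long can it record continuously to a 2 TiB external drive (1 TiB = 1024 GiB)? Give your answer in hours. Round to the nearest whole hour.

Capacity: 2 TiB = 17,592,186 Mb.
Recording time: 17,592,186 / 10.900 = 1,613,962 s ≈ 448 hours.

448 hours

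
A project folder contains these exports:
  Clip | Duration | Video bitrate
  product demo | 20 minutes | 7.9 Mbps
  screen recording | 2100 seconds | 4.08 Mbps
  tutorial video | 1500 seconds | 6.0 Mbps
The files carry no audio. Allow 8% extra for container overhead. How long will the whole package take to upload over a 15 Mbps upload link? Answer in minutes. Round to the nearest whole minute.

product demo: 7.900 Mbps × 1200 s × 1.08 = 10238.4 Mb
screen recording: 4.080 Mbps × 2100 s × 1.08 = 9253.4 Mb
tutorial video: 6.000 Mbps × 1500 s × 1.08 = 9720.0 Mb
Total: 29211.8 Mb = 3651.5 MB.
At 15 Mbps: 29211.8 / 15 = 1947 s ≈ 32.5 minutes.

32 minutes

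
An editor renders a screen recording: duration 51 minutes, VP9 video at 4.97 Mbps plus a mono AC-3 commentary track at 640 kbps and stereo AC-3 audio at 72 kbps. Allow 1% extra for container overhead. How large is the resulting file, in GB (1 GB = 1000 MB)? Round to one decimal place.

2.2 GB

51 min = 3060 s
Audio total: 640 + 72 = 712 kbps = 0.712 Mbps.
Total bitrate: 4.97 + 0.712 = 5.682 Mbps.
Stream data: 5.682 Mbps × 3060 s = 17386.9 Mb.
With 1% container overhead: ×1.01.
17,561 Mb ÷ 8 = 2,195 MB → 2.195 GB.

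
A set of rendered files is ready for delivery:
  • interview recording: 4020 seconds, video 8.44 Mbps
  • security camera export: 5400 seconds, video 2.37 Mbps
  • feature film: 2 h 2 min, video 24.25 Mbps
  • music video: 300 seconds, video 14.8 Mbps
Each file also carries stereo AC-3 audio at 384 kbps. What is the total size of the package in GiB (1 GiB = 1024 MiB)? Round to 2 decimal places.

Audio: 384 kbps = 0.384 Mbps.
interview recording: 8.824 Mbps × 4020 s = 35472.5 Mb
security camera export: 2.754 Mbps × 5400 s = 14871.6 Mb
feature film: 24.634 Mbps × 7320 s = 180320.9 Mb
music video: 15.184 Mbps × 300 s = 4555.2 Mb
Total: 235220.2 Mb = 29402.5 MB.
= 27.38 GiB.

27.38 GiB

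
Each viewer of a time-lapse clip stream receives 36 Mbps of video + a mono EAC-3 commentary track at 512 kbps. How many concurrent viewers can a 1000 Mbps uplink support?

27

Audio: 512 kbps = 0.512 Mbps.
Per-viewer media rate: 36.512 Mbps.
1000 Mbps = 1,000 Mbps; 1,000 / 36.512 = 27.39 → 27 viewers.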